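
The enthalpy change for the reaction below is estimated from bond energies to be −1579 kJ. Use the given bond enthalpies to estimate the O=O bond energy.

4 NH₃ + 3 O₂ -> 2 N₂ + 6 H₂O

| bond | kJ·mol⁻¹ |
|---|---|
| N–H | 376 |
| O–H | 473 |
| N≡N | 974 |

D(O=O) ≈ 511 kJ/mol

Let D be the O=O bond energy.
Σ(broken) = 12×376 + 3×D = 4512 + 3D
Σ(formed) = 2×974 + 12×473 = 7624
ΔH = Σ(broken) − Σ(formed) = (4512 + 3D) − (7624) = −3112 + 3D
Setting this equal to −1579 kJ gives 3D = 1533, so D = 511 kJ/mol.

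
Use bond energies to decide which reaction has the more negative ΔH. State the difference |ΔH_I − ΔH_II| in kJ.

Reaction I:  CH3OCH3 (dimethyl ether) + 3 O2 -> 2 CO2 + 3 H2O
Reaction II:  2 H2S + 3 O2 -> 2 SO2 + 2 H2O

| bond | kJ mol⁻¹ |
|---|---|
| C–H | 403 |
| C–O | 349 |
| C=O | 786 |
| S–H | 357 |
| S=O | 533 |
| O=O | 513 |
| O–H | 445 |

Reaction I:
  Bonds broken (reactants):
    C–H: 6 × 403 = 2418
    C–O: 2 × 349 = 698
    O=O: 3 × 513 = 1539
    Σ(broken) = 4655 kJ
  Bonds formed (products):
    C=O: 4 × 786 = 3144
    O–H: 6 × 445 = 2670
    Σ(formed) = 5814 kJ
  ΔH_I = 4655 − 5814 = −1159 kJ
Reaction II:
  Bonds broken (reactants):
    O=O: 3 × 513 = 1539
    S–H: 4 × 357 = 1428
    Σ(broken) = 2967 kJ
  Bonds formed (products):
    O–H: 4 × 445 = 1780
    S=O: 4 × 533 = 2132
    Σ(formed) = 3912 kJ
  ΔH_II = 2967 − 3912 = −945 kJ
ΔH_I − ΔH_II = −214 kJ, so reaction I has the more negative ΔH; |ΔH_I − ΔH_II| = 214 kJ.

Reaction I, by 214 kJ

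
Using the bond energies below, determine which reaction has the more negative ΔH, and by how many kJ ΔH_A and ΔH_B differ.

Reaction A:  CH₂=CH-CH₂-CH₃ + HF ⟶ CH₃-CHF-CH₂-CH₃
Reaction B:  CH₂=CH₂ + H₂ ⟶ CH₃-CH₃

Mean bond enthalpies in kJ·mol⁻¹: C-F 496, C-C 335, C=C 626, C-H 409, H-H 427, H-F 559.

Reaction A:
  Bonds broken (reactants):
    C-C: 2 × 335 = 670
    C-H: 8 × 409 = 3272
    C=C: 1 × 626 = 626
    H-F: 1 × 559 = 559
    Σ(broken) = 5127 kJ
  Bonds formed (products):
    C-C: 3 × 335 = 1005
    C-F: 1 × 496 = 496
    C-H: 9 × 409 = 3681
    Σ(formed) = 5182 kJ
  ΔH_A = 5127 − 5182 = −55 kJ
Reaction B:
  Bonds broken (reactants):
    C-H: 4 × 409 = 1636
    C=C: 1 × 626 = 626
    H-H: 1 × 427 = 427
    Σ(broken) = 2689 kJ
  Bonds formed (products):
    C-C: 1 × 335 = 335
    C-H: 6 × 409 = 2454
    Σ(formed) = 2789 kJ
  ΔH_B = 2689 − 2789 = −100 kJ
ΔH_A − ΔH_B = +45 kJ, so reaction B has the more negative ΔH; |ΔH_A − ΔH_B| = 45 kJ.

Reaction B, by 45 kJ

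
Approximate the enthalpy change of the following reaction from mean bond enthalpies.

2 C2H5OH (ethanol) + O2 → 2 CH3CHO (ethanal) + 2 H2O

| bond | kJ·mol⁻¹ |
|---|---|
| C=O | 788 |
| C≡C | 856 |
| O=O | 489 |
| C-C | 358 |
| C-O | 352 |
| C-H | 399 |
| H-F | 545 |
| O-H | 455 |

Bonds broken (reactants):
  C-C: 2 × 358 = 716
  C-H: 10 × 399 = 3990
  C-O: 2 × 352 = 704
  O-H: 2 × 455 = 910
  O=O: 1 × 489 = 489
  Σ(broken) = 6809 kJ
Bonds formed (products):
  C-C: 2 × 358 = 716
  C-H: 8 × 399 = 3192
  C=O: 2 × 788 = 1576
  O-H: 4 × 455 = 1820
  Σ(formed) = 7304 kJ
ΔH = Σ(broken) − Σ(formed) = 6809 − 7304 = −495 kJ

ΔH ≈ −495 kJ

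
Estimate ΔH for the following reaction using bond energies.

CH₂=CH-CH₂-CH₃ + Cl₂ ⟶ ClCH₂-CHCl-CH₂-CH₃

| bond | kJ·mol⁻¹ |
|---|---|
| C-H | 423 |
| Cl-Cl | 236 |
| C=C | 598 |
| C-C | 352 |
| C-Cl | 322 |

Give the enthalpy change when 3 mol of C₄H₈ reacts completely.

ΔH = −486 kJ

Bonds broken (reactants):
  C-C: 2 × 352 = 704
  C-H: 8 × 423 = 3384
  C=C: 1 × 598 = 598
  Cl-Cl: 1 × 236 = 236
  Σ(broken) = 4922 kJ
Bonds formed (products):
  C-C: 3 × 352 = 1056
  C-Cl: 2 × 322 = 644
  C-H: 8 × 423 = 3384
  Σ(formed) = 5084 kJ
ΔH = Σ(broken) − Σ(formed) = 4922 − 5084 = −162 kJ
For 3× the reaction as written: 3 × (−162) = −486 kJ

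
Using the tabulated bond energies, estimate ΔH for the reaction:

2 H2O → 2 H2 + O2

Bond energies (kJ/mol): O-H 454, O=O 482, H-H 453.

Bonds broken (reactants):
  O-H: 4 × 454 = 1816
  Σ(broken) = 1816 kJ
Bonds formed (products):
  H-H: 2 × 453 = 906
  O=O: 1 × 482 = 482
  Σ(formed) = 1388 kJ
ΔH = Σ(broken) − Σ(formed) = 1816 − 1388 = +428 kJ

ΔH ≈ +428 kJ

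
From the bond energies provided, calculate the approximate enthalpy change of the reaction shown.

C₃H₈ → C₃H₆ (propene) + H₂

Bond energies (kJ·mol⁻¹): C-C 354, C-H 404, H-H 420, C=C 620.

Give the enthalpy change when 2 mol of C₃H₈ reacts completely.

Bonds broken (reactants):
  C-C: 2 × 354 = 708
  C-H: 8 × 404 = 3232
  Σ(broken) = 3940 kJ
Bonds formed (products):
  C-C: 1 × 354 = 354
  C-H: 6 × 404 = 2424
  C=C: 1 × 620 = 620
  H-H: 1 × 420 = 420
  Σ(formed) = 3818 kJ
ΔH = Σ(broken) − Σ(formed) = 3940 − 3818 = +122 kJ
For 2× the reaction as written: 2 × (+122) = +244 kJ

ΔH = +244 kJ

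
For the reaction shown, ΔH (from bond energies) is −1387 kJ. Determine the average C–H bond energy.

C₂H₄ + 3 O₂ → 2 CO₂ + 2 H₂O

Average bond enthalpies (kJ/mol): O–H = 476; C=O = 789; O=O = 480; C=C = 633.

D(C–H) ≈ 400 kJ/mol

Let D be the C–H bond energy.
Σ(broken) = 4×D + 1×633 + 3×480 = 2073 + 4D
Σ(formed) = 4×789 + 4×476 = 5060
ΔH = Σ(broken) − Σ(formed) = (2073 + 4D) − (5060) = −2987 + 4D
Setting this equal to −1387 kJ gives 4D = 1600, so D = 400 kJ/mol.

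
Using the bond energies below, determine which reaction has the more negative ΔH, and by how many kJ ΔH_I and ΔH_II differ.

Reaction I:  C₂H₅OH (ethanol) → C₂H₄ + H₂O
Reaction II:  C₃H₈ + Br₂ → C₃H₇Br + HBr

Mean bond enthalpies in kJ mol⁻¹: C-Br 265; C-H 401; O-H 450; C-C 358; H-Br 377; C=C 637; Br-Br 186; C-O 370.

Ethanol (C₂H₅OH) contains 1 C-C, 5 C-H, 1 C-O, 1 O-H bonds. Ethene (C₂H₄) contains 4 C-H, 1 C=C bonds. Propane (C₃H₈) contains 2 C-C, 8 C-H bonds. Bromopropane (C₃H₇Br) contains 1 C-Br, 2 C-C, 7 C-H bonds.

Reaction I:
  Bonds broken (reactants):
    C-C: 1 × 358 = 358
    C-H: 5 × 401 = 2005
    C-O: 1 × 370 = 370
    O-H: 1 × 450 = 450
    Σ(broken) = 3183 kJ
  Bonds formed (products):
    C-H: 4 × 401 = 1604
    C=C: 1 × 637 = 637
    O-H: 2 × 450 = 900
    Σ(formed) = 3141 kJ
  ΔH_I = 3183 − 3141 = +42 kJ
Reaction II:
  Bonds broken (reactants):
    Br-Br: 1 × 186 = 186
    C-C: 2 × 358 = 716
    C-H: 8 × 401 = 3208
    Σ(broken) = 4110 kJ
  Bonds formed (products):
    C-Br: 1 × 265 = 265
    C-C: 2 × 358 = 716
    C-H: 7 × 401 = 2807
    H-Br: 1 × 377 = 377
    Σ(formed) = 4165 kJ
  ΔH_II = 4110 − 4165 = −55 kJ
ΔH_I − ΔH_II = +97 kJ, so reaction II has the more negative ΔH; |ΔH_I − ΔH_II| = 97 kJ.

Reaction II, by 97 kJ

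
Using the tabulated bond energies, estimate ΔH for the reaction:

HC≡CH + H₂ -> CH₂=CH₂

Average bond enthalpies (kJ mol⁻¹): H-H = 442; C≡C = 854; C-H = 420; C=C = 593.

ΔH ≈ −137 kJ

Bonds broken (reactants):
  C≡C: 1 × 854 = 854
  C-H: 2 × 420 = 840
  H-H: 1 × 442 = 442
  Σ(broken) = 2136 kJ
Bonds formed (products):
  C-H: 4 × 420 = 1680
  C=C: 1 × 593 = 593
  Σ(formed) = 2273 kJ
ΔH = Σ(broken) − Σ(formed) = 2136 − 2273 = −137 kJ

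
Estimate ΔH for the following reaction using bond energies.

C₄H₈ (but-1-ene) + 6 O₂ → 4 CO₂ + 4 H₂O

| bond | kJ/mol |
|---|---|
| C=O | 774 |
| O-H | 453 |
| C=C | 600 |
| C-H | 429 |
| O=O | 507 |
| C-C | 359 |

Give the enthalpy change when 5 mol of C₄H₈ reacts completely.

Bonds broken (reactants):
  C-C: 2 × 359 = 718
  C-H: 8 × 429 = 3432
  C=C: 1 × 600 = 600
  O=O: 6 × 507 = 3042
  Σ(broken) = 7792 kJ
Bonds formed (products):
  C=O: 8 × 774 = 6192
  O-H: 8 × 453 = 3624
  Σ(formed) = 9816 kJ
ΔH = Σ(broken) − Σ(formed) = 7792 − 9816 = −2024 kJ
For 5× the reaction as written: 5 × (−2024) = −10120 kJ

ΔH = −10120 kJ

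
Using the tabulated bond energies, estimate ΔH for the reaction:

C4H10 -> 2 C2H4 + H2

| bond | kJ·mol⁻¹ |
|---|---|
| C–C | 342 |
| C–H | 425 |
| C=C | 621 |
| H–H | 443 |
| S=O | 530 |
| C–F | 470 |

Bonds broken (reactants):
  C–C: 3 × 342 = 1026
  C–H: 10 × 425 = 4250
  Σ(broken) = 5276 kJ
Bonds formed (products):
  C–H: 8 × 425 = 3400
  C=C: 2 × 621 = 1242
  H–H: 1 × 443 = 443
  Σ(formed) = 5085 kJ
ΔH = Σ(broken) − Σ(formed) = 5276 − 5085 = +191 kJ

ΔH ≈ +191 kJ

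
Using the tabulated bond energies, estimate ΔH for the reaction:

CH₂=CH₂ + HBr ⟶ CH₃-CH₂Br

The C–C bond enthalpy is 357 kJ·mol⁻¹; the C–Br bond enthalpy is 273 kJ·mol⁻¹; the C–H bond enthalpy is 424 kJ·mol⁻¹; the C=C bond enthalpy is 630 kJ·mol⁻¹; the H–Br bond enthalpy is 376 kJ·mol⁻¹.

Bonds broken (reactants):
  C–H: 4 × 424 = 1696
  C=C: 1 × 630 = 630
  H–Br: 1 × 376 = 376
  Σ(broken) = 2702 kJ
Bonds formed (products):
  C–Br: 1 × 273 = 273
  C–C: 1 × 357 = 357
  C–H: 5 × 424 = 2120
  Σ(formed) = 2750 kJ
ΔH = Σ(broken) − Σ(formed) = 2702 − 2750 = −48 kJ

ΔH ≈ −48 kJ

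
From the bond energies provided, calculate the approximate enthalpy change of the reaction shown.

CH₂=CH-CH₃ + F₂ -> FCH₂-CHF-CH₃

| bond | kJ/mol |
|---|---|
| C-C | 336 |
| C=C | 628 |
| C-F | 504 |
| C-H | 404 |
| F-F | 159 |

ΔH ≈ −557 kJ

Bonds broken (reactants):
  C-C: 1 × 336 = 336
  C-H: 6 × 404 = 2424
  C=C: 1 × 628 = 628
  F-F: 1 × 159 = 159
  Σ(broken) = 3547 kJ
Bonds formed (products):
  C-C: 2 × 336 = 672
  C-F: 2 × 504 = 1008
  C-H: 6 × 404 = 2424
  Σ(formed) = 4104 kJ
ΔH = Σ(broken) − Σ(formed) = 3547 − 4104 = −557 kJ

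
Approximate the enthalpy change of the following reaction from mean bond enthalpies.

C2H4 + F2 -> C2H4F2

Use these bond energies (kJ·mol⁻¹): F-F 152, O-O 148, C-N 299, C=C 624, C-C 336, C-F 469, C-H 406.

Bonds broken (reactants):
  C-H: 4 × 406 = 1624
  C=C: 1 × 624 = 624
  F-F: 1 × 152 = 152
  Σ(broken) = 2400 kJ
Bonds formed (products):
  C-C: 1 × 336 = 336
  C-F: 2 × 469 = 938
  C-H: 4 × 406 = 1624
  Σ(formed) = 2898 kJ
ΔH = Σ(broken) − Σ(formed) = 2400 − 2898 = −498 kJ

ΔH ≈ −498 kJ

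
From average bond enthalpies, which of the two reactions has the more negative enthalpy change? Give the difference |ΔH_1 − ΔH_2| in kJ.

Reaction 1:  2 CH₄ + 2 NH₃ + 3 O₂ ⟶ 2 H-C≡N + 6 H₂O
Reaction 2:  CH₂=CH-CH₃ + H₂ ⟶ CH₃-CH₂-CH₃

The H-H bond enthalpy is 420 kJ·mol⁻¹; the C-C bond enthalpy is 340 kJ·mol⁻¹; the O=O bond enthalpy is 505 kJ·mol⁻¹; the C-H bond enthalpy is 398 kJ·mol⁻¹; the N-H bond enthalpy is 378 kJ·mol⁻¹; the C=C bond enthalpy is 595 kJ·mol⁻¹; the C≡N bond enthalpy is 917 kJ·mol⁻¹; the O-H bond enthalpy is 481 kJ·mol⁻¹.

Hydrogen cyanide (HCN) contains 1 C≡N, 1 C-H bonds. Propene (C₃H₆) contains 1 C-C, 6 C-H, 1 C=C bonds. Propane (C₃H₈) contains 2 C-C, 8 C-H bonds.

Reaction 1:
  Bonds broken (reactants):
    C-H: 8 × 398 = 3184
    N-H: 6 × 378 = 2268
    O=O: 3 × 505 = 1515
    Σ(broken) = 6967 kJ
  Bonds formed (products):
    C≡N: 2 × 917 = 1834
    C-H: 2 × 398 = 796
    O-H: 12 × 481 = 5772
    Σ(formed) = 8402 kJ
  ΔH_1 = 6967 − 8402 = −1435 kJ
Reaction 2:
  Bonds broken (reactants):
    C-C: 1 × 340 = 340
    C-H: 6 × 398 = 2388
    C=C: 1 × 595 = 595
    H-H: 1 × 420 = 420
    Σ(broken) = 3743 kJ
  Bonds formed (products):
    C-C: 2 × 340 = 680
    C-H: 8 × 398 = 3184
    Σ(formed) = 3864 kJ
  ΔH_2 = 3743 − 3864 = −121 kJ
ΔH_1 − ΔH_2 = −1314 kJ, so reaction 1 has the more negative ΔH; |ΔH_1 − ΔH_2| = 1314 kJ.

Reaction 1, by 1314 kJ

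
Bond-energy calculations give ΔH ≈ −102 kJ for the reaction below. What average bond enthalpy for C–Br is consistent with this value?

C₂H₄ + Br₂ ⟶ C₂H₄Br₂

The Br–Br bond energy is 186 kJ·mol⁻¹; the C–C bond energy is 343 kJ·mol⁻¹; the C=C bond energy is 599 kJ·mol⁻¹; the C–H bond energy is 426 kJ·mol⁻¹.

D(C–Br) ≈ 272 kJ/mol

Let D be the C–Br bond energy.
Σ(broken) = 1×186 + 4×426 + 1×599 = 2489
Σ(formed) = 2×D + 1×343 + 4×426 = 2047 + 2D
ΔH = Σ(broken) − Σ(formed) = (2489) − (2047 + 2D) = +442 − 2D
Setting this equal to −102 kJ gives 2D = 544, so D = 272 kJ/mol.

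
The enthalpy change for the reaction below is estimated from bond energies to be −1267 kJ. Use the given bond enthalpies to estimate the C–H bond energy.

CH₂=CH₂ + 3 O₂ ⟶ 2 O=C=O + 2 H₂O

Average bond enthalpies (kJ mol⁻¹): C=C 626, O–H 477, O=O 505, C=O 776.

D(C–H) ≈ 401 kJ/mol

Let D be the C–H bond energy.
Σ(broken) = 4×D + 1×626 + 3×505 = 2141 + 4D
Σ(formed) = 4×776 + 4×477 = 5012
ΔH = Σ(broken) − Σ(formed) = (2141 + 4D) − (5012) = −2871 + 4D
Setting this equal to −1267 kJ gives 4D = 1604, so D = 401 kJ/mol.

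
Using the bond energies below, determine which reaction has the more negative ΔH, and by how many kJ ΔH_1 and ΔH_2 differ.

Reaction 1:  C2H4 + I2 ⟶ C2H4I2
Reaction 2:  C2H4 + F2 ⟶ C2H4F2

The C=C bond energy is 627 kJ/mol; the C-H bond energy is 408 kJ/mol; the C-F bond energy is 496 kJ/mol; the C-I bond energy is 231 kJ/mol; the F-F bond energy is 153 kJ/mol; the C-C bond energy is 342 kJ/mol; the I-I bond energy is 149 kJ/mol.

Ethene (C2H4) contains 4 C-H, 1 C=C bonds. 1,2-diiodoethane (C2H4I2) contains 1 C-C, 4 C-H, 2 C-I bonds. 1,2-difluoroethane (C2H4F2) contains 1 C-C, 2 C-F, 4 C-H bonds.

Reaction 2, by 526 kJ

Reaction 1:
  Bonds broken (reactants):
    C-H: 4 × 408 = 1632
    C=C: 1 × 627 = 627
    I-I: 1 × 149 = 149
    Σ(broken) = 2408 kJ
  Bonds formed (products):
    C-C: 1 × 342 = 342
    C-H: 4 × 408 = 1632
    C-I: 2 × 231 = 462
    Σ(formed) = 2436 kJ
  ΔH_1 = 2408 − 2436 = −28 kJ
Reaction 2:
  Bonds broken (reactants):
    C-H: 4 × 408 = 1632
    C=C: 1 × 627 = 627
    F-F: 1 × 153 = 153
    Σ(broken) = 2412 kJ
  Bonds formed (products):
    C-C: 1 × 342 = 342
    C-F: 2 × 496 = 992
    C-H: 4 × 408 = 1632
    Σ(formed) = 2966 kJ
  ΔH_2 = 2412 − 2966 = −554 kJ
ΔH_1 − ΔH_2 = +526 kJ, so reaction 2 has the more negative ΔH; |ΔH_1 − ΔH_2| = 526 kJ.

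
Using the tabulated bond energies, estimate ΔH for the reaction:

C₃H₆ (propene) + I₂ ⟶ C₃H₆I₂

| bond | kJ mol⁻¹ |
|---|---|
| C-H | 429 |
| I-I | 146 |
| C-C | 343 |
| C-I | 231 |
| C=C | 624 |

Bonds broken (reactants):
  C-C: 1 × 343 = 343
  C-H: 6 × 429 = 2574
  C=C: 1 × 624 = 624
  I-I: 1 × 146 = 146
  Σ(broken) = 3687 kJ
Bonds formed (products):
  C-C: 2 × 343 = 686
  C-H: 6 × 429 = 2574
  C-I: 2 × 231 = 462
  Σ(formed) = 3722 kJ
ΔH = Σ(broken) − Σ(formed) = 3687 − 3722 = −35 kJ

ΔH ≈ −35 kJ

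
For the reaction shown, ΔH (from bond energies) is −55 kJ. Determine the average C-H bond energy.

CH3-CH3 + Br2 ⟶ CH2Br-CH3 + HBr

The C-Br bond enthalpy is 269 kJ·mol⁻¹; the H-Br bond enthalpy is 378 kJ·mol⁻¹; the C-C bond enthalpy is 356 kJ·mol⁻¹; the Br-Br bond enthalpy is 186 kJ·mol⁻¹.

D(C-H) ≈ 406 kJ/mol

Let D be the C-H bond energy.
Σ(broken) = 1×186 + 1×356 + 6×D = 542 + 6D
Σ(formed) = 1×269 + 1×356 + 5×D + 1×378 = 1003 + 5D
ΔH = Σ(broken) − Σ(formed) = (542 + 6D) − (1003 + 5D) = −461 + D
Setting this equal to −55 kJ gives D = 406 kJ/mol.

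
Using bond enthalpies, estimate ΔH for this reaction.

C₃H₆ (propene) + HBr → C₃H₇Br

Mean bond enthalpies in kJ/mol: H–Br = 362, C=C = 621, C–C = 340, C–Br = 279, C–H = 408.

Bonds broken (reactants):
  C–C: 1 × 340 = 340
  C–H: 6 × 408 = 2448
  C=C: 1 × 621 = 621
  H–Br: 1 × 362 = 362
  Σ(broken) = 3771 kJ
Bonds formed (products):
  C–Br: 1 × 279 = 279
  C–C: 2 × 340 = 680
  C–H: 7 × 408 = 2856
  Σ(formed) = 3815 kJ
ΔH = Σ(broken) − Σ(formed) = 3771 − 3815 = −44 kJ

ΔH ≈ −44 kJ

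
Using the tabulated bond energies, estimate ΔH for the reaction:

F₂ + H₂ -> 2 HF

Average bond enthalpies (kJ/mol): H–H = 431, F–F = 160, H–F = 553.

ΔH ≈ −515 kJ

Bonds broken (reactants):
  F–F: 1 × 160 = 160
  H–H: 1 × 431 = 431
  Σ(broken) = 591 kJ
Bonds formed (products):
  H–F: 2 × 553 = 1106
  Σ(formed) = 1106 kJ
ΔH = Σ(broken) − Σ(formed) = 591 − 1106 = −515 kJ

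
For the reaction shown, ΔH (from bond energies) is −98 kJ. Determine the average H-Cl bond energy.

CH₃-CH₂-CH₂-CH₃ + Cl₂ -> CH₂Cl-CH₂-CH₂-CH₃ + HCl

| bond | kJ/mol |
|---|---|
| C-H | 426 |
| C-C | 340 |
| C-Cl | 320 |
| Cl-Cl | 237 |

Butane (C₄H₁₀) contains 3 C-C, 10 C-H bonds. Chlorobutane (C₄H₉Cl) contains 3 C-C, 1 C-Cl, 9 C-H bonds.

Let D be the H-Cl bond energy.
Σ(broken) = 3×340 + 10×426 + 1×237 = 5517
Σ(formed) = 3×340 + 1×320 + 9×426 + 1×D = 5174 + D
ΔH = Σ(broken) − Σ(formed) = (5517) − (5174 + D) = +343 − D
Setting this equal to −98 kJ gives D = 441 kJ/mol.

D(H-Cl) ≈ 441 kJ/mol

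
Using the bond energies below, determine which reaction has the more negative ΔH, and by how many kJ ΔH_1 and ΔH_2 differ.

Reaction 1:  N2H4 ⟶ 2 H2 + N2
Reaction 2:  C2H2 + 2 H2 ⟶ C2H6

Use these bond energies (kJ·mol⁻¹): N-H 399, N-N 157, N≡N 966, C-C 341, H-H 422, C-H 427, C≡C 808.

Reaction 2, by 340 kJ

Reaction 1:
  Bonds broken (reactants):
    N-H: 4 × 399 = 1596
    N-N: 1 × 157 = 157
    Σ(broken) = 1753 kJ
  Bonds formed (products):
    H-H: 2 × 422 = 844
    N≡N: 1 × 966 = 966
    Σ(formed) = 1810 kJ
  ΔH_1 = 1753 − 1810 = −57 kJ
Reaction 2:
  Bonds broken (reactants):
    C≡C: 1 × 808 = 808
    C-H: 2 × 427 = 854
    H-H: 2 × 422 = 844
    Σ(broken) = 2506 kJ
  Bonds formed (products):
    C-C: 1 × 341 = 341
    C-H: 6 × 427 = 2562
    Σ(formed) = 2903 kJ
  ΔH_2 = 2506 − 2903 = −397 kJ
ΔH_1 − ΔH_2 = +340 kJ, so reaction 2 has the more negative ΔH; |ΔH_1 − ΔH_2| = 340 kJ.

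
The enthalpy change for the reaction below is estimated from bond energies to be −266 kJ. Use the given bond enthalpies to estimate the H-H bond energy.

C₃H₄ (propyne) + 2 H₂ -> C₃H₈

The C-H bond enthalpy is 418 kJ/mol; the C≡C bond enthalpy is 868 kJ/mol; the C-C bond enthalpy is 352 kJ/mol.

Let D be the H-H bond energy.
Σ(broken) = 1×868 + 1×352 + 4×418 + 2×D = 2892 + 2D
Σ(formed) = 2×352 + 8×418 = 4048
ΔH = Σ(broken) − Σ(formed) = (2892 + 2D) − (4048) = −1156 + 2D
Setting this equal to −266 kJ gives 2D = 890, so D = 445 kJ/mol.

D(H-H) ≈ 445 kJ/mol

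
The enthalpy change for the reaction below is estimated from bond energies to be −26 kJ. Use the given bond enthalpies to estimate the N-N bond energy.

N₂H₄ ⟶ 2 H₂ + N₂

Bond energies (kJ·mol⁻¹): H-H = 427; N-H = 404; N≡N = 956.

Let D be the N-N bond energy.
Σ(broken) = 4×404 + 1×D = 1616 + D
Σ(formed) = 2×427 + 1×956 = 1810
ΔH = Σ(broken) − Σ(formed) = (1616 + D) − (1810) = −194 + D
Setting this equal to −26 kJ gives D = 168 kJ/mol.

D(N-N) ≈ 168 kJ/mol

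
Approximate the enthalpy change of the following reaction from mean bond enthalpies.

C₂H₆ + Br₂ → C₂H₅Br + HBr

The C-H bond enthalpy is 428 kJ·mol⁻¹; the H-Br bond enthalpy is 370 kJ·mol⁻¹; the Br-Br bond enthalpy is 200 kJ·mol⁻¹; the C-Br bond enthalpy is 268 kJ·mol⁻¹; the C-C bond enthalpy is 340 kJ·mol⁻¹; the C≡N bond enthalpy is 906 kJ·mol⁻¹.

Bonds broken (reactants):
  Br-Br: 1 × 200 = 200
  C-C: 1 × 340 = 340
  C-H: 6 × 428 = 2568
  Σ(broken) = 3108 kJ
Bonds formed (products):
  C-Br: 1 × 268 = 268
  C-C: 1 × 340 = 340
  C-H: 5 × 428 = 2140
  H-Br: 1 × 370 = 370
  Σ(formed) = 3118 kJ
ΔH = Σ(broken) − Σ(formed) = 3108 − 3118 = −10 kJ

ΔH ≈ −10 kJ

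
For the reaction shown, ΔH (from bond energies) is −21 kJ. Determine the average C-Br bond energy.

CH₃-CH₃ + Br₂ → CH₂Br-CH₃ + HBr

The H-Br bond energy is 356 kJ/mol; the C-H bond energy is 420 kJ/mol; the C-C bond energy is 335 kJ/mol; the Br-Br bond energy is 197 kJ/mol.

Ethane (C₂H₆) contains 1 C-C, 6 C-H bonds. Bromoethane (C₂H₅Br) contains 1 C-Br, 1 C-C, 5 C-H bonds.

D(C-Br) ≈ 282 kJ/mol

Let D be the C-Br bond energy.
Σ(broken) = 1×197 + 1×335 + 6×420 = 3052
Σ(formed) = 1×D + 1×335 + 5×420 + 1×356 = 2791 + D
ΔH = Σ(broken) − Σ(formed) = (3052) − (2791 + D) = +261 − D
Setting this equal to −21 kJ gives D = 282 kJ/mol.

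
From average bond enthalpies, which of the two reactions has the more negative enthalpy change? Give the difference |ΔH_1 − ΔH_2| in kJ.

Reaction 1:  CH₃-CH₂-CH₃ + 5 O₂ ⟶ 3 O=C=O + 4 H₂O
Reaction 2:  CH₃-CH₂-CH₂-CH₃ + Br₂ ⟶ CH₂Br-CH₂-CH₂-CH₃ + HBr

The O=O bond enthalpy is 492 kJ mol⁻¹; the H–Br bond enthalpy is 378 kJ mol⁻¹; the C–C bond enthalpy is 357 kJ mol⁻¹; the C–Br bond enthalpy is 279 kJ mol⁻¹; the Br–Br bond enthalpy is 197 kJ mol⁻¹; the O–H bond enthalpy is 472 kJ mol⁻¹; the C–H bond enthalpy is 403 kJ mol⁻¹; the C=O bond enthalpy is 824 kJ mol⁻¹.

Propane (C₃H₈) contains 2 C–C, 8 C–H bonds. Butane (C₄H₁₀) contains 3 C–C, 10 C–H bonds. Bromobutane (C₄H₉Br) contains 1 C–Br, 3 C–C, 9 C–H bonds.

Reaction 1, by 2265 kJ

Reaction 1:
  Bonds broken (reactants):
    C–C: 2 × 357 = 714
    C–H: 8 × 403 = 3224
    O=O: 5 × 492 = 2460
    Σ(broken) = 6398 kJ
  Bonds formed (products):
    C=O: 6 × 824 = 4944
    O–H: 8 × 472 = 3776
    Σ(formed) = 8720 kJ
  ΔH_1 = 6398 − 8720 = −2322 kJ
Reaction 2:
  Bonds broken (reactants):
    Br–Br: 1 × 197 = 197
    C–C: 3 × 357 = 1071
    C–H: 10 × 403 = 4030
    Σ(broken) = 5298 kJ
  Bonds formed (products):
    C–Br: 1 × 279 = 279
    C–C: 3 × 357 = 1071
    C–H: 9 × 403 = 3627
    H–Br: 1 × 378 = 378
    Σ(formed) = 5355 kJ
  ΔH_2 = 5298 − 5355 = −57 kJ
ΔH_1 − ΔH_2 = −2265 kJ, so reaction 1 has the more negative ΔH; |ΔH_1 − ΔH_2| = 2265 kJ.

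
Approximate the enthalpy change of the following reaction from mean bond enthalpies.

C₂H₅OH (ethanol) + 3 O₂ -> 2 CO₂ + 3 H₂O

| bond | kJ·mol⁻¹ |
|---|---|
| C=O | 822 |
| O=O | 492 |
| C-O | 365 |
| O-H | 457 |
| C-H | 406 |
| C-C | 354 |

ΔH ≈ −1348 kJ

Bonds broken (reactants):
  C-C: 1 × 354 = 354
  C-H: 5 × 406 = 2030
  C-O: 1 × 365 = 365
  O-H: 1 × 457 = 457
  O=O: 3 × 492 = 1476
  Σ(broken) = 4682 kJ
Bonds formed (products):
  C=O: 4 × 822 = 3288
  O-H: 6 × 457 = 2742
  Σ(formed) = 6030 kJ
ΔH = Σ(broken) − Σ(formed) = 4682 − 6030 = −1348 kJ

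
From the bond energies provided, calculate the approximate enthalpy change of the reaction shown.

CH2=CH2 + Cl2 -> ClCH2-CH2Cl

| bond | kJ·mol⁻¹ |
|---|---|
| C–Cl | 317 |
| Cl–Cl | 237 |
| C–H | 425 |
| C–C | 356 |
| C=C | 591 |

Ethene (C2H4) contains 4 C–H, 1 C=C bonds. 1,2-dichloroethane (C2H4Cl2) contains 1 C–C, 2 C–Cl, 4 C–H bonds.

Bonds broken (reactants):
  C–H: 4 × 425 = 1700
  C=C: 1 × 591 = 591
  Cl–Cl: 1 × 237 = 237
  Σ(broken) = 2528 kJ
Bonds formed (products):
  C–C: 1 × 356 = 356
  C–Cl: 2 × 317 = 634
  C–H: 4 × 425 = 1700
  Σ(formed) = 2690 kJ
ΔH = Σ(broken) − Σ(formed) = 2528 − 2690 = −162 kJ

ΔH ≈ −162 kJ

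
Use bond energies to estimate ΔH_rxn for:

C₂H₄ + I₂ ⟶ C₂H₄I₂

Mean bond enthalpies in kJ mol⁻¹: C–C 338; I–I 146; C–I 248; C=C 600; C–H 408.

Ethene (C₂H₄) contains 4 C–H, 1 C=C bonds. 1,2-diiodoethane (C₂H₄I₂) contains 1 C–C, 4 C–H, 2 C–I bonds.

ΔH ≈ −88 kJ

Bonds broken (reactants):
  C–H: 4 × 408 = 1632
  C=C: 1 × 600 = 600
  I–I: 1 × 146 = 146
  Σ(broken) = 2378 kJ
Bonds formed (products):
  C–C: 1 × 338 = 338
  C–H: 4 × 408 = 1632
  C–I: 2 × 248 = 496
  Σ(formed) = 2466 kJ
ΔH = Σ(broken) − Σ(formed) = 2378 − 2466 = −88 kJ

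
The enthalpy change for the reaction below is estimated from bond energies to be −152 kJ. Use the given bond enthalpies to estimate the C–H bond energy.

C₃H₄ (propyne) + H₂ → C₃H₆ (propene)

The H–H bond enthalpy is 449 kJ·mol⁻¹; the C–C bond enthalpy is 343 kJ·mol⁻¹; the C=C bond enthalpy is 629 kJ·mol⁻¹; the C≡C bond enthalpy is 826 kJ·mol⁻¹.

D(C–H) ≈ 399 kJ/mol

Let D be the C–H bond energy.
Σ(broken) = 1×826 + 1×343 + 4×D + 1×449 = 1618 + 4D
Σ(formed) = 1×343 + 6×D + 1×629 = 972 + 6D
ΔH = Σ(broken) − Σ(formed) = (1618 + 4D) − (972 + 6D) = +646 − 2D
Setting this equal to −152 kJ gives 2D = 798, so D = 399 kJ/mol.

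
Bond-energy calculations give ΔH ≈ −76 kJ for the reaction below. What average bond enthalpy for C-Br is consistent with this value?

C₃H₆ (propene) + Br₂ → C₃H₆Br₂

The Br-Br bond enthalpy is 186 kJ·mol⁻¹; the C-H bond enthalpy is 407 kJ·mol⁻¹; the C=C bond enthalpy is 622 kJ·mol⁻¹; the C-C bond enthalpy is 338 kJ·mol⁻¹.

D(C-Br) ≈ 273 kJ/mol

Let D be the C-Br bond energy.
Σ(broken) = 1×186 + 1×338 + 6×407 + 1×622 = 3588
Σ(formed) = 2×D + 2×338 + 6×407 = 3118 + 2D
ΔH = Σ(broken) − Σ(formed) = (3588) − (3118 + 2D) = +470 − 2D
Setting this equal to −76 kJ gives 2D = 546, so D = 273 kJ/mol.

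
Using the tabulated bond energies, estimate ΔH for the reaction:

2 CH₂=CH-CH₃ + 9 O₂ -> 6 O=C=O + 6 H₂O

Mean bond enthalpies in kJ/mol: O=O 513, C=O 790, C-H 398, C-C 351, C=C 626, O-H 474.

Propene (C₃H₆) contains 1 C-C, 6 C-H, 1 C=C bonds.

Bonds broken (reactants):
  C-C: 2 × 351 = 702
  C-H: 12 × 398 = 4776
  C=C: 2 × 626 = 1252
  O=O: 9 × 513 = 4617
  Σ(broken) = 11347 kJ
Bonds formed (products):
  C=O: 12 × 790 = 9480
  O-H: 12 × 474 = 5688
  Σ(formed) = 15168 kJ
ΔH = Σ(broken) − Σ(formed) = 11347 − 15168 = −3821 kJ

ΔH ≈ −3821 kJ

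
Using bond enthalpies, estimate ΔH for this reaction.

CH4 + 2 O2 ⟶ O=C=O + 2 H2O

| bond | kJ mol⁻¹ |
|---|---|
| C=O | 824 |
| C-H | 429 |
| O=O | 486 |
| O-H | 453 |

Bonds broken (reactants):
  C-H: 4 × 429 = 1716
  O=O: 2 × 486 = 972
  Σ(broken) = 2688 kJ
Bonds formed (products):
  C=O: 2 × 824 = 1648
  O-H: 4 × 453 = 1812
  Σ(formed) = 3460 kJ
ΔH = Σ(broken) − Σ(formed) = 2688 − 3460 = −772 kJ

ΔH ≈ −772 kJ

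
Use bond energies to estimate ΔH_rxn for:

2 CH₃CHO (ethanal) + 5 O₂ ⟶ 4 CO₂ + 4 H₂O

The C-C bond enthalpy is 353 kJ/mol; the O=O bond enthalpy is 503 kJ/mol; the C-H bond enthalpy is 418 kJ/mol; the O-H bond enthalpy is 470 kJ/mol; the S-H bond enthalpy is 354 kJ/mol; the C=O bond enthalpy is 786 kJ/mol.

ΔH ≈ −1911 kJ

Bonds broken (reactants):
  C-C: 2 × 353 = 706
  C-H: 8 × 418 = 3344
  C=O: 2 × 786 = 1572
  O=O: 5 × 503 = 2515
  Σ(broken) = 8137 kJ
Bonds formed (products):
  C=O: 8 × 786 = 6288
  O-H: 8 × 470 = 3760
  Σ(formed) = 10048 kJ
ΔH = Σ(broken) − Σ(formed) = 8137 − 10048 = −1911 kJ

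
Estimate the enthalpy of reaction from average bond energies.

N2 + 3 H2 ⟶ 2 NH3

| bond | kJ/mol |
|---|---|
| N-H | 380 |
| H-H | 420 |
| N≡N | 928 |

Bonds broken (reactants):
  H-H: 3 × 420 = 1260
  N≡N: 1 × 928 = 928
  Σ(broken) = 2188 kJ
Bonds formed (products):
  N-H: 6 × 380 = 2280
  Σ(formed) = 2280 kJ
ΔH = Σ(broken) − Σ(formed) = 2188 − 2280 = −92 kJ

ΔH ≈ −92 kJ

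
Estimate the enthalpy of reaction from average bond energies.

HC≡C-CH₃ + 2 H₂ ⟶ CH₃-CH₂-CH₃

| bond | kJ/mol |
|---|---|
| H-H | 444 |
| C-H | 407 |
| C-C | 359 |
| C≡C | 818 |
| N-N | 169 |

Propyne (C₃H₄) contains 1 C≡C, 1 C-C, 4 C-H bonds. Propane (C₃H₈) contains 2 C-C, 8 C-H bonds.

ΔH ≈ −281 kJ

Bonds broken (reactants):
  C≡C: 1 × 818 = 818
  C-C: 1 × 359 = 359
  C-H: 4 × 407 = 1628
  H-H: 2 × 444 = 888
  Σ(broken) = 3693 kJ
Bonds formed (products):
  C-C: 2 × 359 = 718
  C-H: 8 × 407 = 3256
  Σ(formed) = 3974 kJ
ΔH = Σ(broken) − Σ(formed) = 3693 − 3974 = −281 kJ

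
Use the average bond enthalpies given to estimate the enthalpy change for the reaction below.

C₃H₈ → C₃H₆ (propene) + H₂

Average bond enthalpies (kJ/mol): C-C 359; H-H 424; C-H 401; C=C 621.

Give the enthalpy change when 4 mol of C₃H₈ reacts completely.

Bonds broken (reactants):
  C-C: 2 × 359 = 718
  C-H: 8 × 401 = 3208
  Σ(broken) = 3926 kJ
Bonds formed (products):
  C-C: 1 × 359 = 359
  C-H: 6 × 401 = 2406
  C=C: 1 × 621 = 621
  H-H: 1 × 424 = 424
  Σ(formed) = 3810 kJ
ΔH = Σ(broken) − Σ(formed) = 3926 − 3810 = +116 kJ
For 4× the reaction as written: 4 × (+116) = +464 kJ

ΔH = +464 kJ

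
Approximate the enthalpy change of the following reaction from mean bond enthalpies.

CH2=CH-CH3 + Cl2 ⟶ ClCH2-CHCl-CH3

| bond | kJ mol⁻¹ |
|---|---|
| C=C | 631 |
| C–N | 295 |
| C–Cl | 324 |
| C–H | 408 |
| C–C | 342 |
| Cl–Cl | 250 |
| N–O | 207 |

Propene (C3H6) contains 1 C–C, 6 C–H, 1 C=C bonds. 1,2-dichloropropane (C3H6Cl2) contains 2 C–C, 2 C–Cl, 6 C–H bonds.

ΔH ≈ −109 kJ

Bonds broken (reactants):
  C–C: 1 × 342 = 342
  C–H: 6 × 408 = 2448
  C=C: 1 × 631 = 631
  Cl–Cl: 1 × 250 = 250
  Σ(broken) = 3671 kJ
Bonds formed (products):
  C–C: 2 × 342 = 684
  C–Cl: 2 × 324 = 648
  C–H: 6 × 408 = 2448
  Σ(formed) = 3780 kJ
ΔH = Σ(broken) − Σ(formed) = 3671 − 3780 = −109 kJ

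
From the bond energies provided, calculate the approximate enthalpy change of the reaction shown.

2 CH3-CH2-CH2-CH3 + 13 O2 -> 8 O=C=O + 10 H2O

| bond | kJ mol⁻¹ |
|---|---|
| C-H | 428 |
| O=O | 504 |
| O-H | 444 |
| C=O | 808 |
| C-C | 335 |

ΔH ≈ −4686 kJ

Bonds broken (reactants):
  C-C: 6 × 335 = 2010
  C-H: 20 × 428 = 8560
  O=O: 13 × 504 = 6552
  Σ(broken) = 17122 kJ
Bonds formed (products):
  C=O: 16 × 808 = 12928
  O-H: 20 × 444 = 8880
  Σ(formed) = 21808 kJ
ΔH = Σ(broken) − Σ(formed) = 17122 − 21808 = −4686 kJ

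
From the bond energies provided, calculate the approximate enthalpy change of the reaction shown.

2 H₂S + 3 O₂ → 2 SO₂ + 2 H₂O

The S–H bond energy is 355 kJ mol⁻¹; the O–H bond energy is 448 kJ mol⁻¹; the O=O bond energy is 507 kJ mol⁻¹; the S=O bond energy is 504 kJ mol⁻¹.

ΔH ≈ −867 kJ

Bonds broken (reactants):
  O=O: 3 × 507 = 1521
  S–H: 4 × 355 = 1420
  Σ(broken) = 2941 kJ
Bonds formed (products):
  O–H: 4 × 448 = 1792
  S=O: 4 × 504 = 2016
  Σ(formed) = 3808 kJ
ΔH = Σ(broken) − Σ(formed) = 2941 − 3808 = −867 kJ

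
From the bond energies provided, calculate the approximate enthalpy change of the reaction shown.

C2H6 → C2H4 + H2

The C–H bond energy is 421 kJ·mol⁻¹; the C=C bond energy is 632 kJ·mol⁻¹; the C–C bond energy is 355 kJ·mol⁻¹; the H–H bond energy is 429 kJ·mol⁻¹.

ΔH ≈ +136 kJ

Bonds broken (reactants):
  C–C: 1 × 355 = 355
  C–H: 6 × 421 = 2526
  Σ(broken) = 2881 kJ
Bonds formed (products):
  C–H: 4 × 421 = 1684
  C=C: 1 × 632 = 632
  H–H: 1 × 429 = 429
  Σ(formed) = 2745 kJ
ΔH = Σ(broken) − Σ(formed) = 2881 − 2745 = +136 kJ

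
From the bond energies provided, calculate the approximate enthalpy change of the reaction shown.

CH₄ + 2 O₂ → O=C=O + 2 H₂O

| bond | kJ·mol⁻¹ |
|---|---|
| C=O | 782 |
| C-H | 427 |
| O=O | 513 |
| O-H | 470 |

Bonds broken (reactants):
  C-H: 4 × 427 = 1708
  O=O: 2 × 513 = 1026
  Σ(broken) = 2734 kJ
Bonds formed (products):
  C=O: 2 × 782 = 1564
  O-H: 4 × 470 = 1880
  Σ(formed) = 3444 kJ
ΔH = Σ(broken) − Σ(formed) = 2734 − 3444 = −710 kJ

ΔH ≈ −710 kJ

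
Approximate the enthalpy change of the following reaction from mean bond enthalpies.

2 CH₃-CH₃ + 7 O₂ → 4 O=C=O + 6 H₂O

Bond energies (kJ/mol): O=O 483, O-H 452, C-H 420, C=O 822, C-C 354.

ΔH ≈ −2871 kJ

Bonds broken (reactants):
  C-C: 2 × 354 = 708
  C-H: 12 × 420 = 5040
  O=O: 7 × 483 = 3381
  Σ(broken) = 9129 kJ
Bonds formed (products):
  C=O: 8 × 822 = 6576
  O-H: 12 × 452 = 5424
  Σ(formed) = 12000 kJ
ΔH = Σ(broken) − Σ(formed) = 9129 − 12000 = −2871 kJ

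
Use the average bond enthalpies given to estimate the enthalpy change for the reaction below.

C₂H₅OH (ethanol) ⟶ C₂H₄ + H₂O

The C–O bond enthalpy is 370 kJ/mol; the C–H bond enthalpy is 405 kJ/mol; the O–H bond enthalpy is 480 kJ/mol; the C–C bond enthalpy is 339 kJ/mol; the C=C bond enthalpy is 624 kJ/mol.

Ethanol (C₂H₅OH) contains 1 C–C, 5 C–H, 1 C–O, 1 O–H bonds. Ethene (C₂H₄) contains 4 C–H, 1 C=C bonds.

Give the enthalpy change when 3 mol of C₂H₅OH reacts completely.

ΔH = +30 kJ

Bonds broken (reactants):
  C–C: 1 × 339 = 339
  C–H: 5 × 405 = 2025
  C–O: 1 × 370 = 370
  O–H: 1 × 480 = 480
  Σ(broken) = 3214 kJ
Bonds formed (products):
  C–H: 4 × 405 = 1620
  C=C: 1 × 624 = 624
  O–H: 2 × 480 = 960
  Σ(formed) = 3204 kJ
ΔH = Σ(broken) − Σ(formed) = 3214 − 3204 = +10 kJ
For 3× the reaction as written: 3 × (+10) = +30 kJ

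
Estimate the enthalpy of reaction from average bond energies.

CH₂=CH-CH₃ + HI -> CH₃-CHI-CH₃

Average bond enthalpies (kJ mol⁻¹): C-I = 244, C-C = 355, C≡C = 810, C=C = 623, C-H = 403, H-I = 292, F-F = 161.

Bonds broken (reactants):
  C-C: 1 × 355 = 355
  C-H: 6 × 403 = 2418
  C=C: 1 × 623 = 623
  H-I: 1 × 292 = 292
  Σ(broken) = 3688 kJ
Bonds formed (products):
  C-C: 2 × 355 = 710
  C-H: 7 × 403 = 2821
  C-I: 1 × 244 = 244
  Σ(formed) = 3775 kJ
ΔH = Σ(broken) − Σ(formed) = 3688 − 3775 = −87 kJ

ΔH ≈ −87 kJ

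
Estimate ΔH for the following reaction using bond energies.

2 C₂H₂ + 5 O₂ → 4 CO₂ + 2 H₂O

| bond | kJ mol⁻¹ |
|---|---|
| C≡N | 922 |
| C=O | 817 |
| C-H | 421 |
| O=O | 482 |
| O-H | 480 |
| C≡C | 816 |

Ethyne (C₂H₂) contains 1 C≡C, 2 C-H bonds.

Bonds broken (reactants):
  C≡C: 2 × 816 = 1632
  C-H: 4 × 421 = 1684
  O=O: 5 × 482 = 2410
  Σ(broken) = 5726 kJ
Bonds formed (products):
  C=O: 8 × 817 = 6536
  O-H: 4 × 480 = 1920
  Σ(formed) = 8456 kJ
ΔH = Σ(broken) − Σ(formed) = 5726 − 8456 = −2730 kJ

ΔH ≈ −2730 kJ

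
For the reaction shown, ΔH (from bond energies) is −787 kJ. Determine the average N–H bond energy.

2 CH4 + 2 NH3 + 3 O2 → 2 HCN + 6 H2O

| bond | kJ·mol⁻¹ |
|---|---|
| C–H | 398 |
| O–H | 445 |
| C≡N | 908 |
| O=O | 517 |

D(N–H) ≈ 405 kJ/mol

Let D be the N–H bond energy.
Σ(broken) = 8×398 + 6×D + 3×517 = 4735 + 6D
Σ(formed) = 2×908 + 2×398 + 12×445 = 7952
ΔH = Σ(broken) − Σ(formed) = (4735 + 6D) − (7952) = −3217 + 6D
Setting this equal to −787 kJ gives 6D = 2430, so D = 405 kJ/mol.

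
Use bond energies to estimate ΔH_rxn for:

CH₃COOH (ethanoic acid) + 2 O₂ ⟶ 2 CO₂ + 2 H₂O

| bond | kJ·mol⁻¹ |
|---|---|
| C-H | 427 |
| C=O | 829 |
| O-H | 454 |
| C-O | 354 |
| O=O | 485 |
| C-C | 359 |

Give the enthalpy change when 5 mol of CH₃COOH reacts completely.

Bonds broken (reactants):
  C-C: 1 × 359 = 359
  C-H: 3 × 427 = 1281
  C-O: 1 × 354 = 354
  C=O: 1 × 829 = 829
  O-H: 1 × 454 = 454
  O=O: 2 × 485 = 970
  Σ(broken) = 4247 kJ
Bonds formed (products):
  C=O: 4 × 829 = 3316
  O-H: 4 × 454 = 1816
  Σ(formed) = 5132 kJ
ΔH = Σ(broken) − Σ(formed) = 4247 − 5132 = −885 kJ
For 5× the reaction as written: 5 × (−885) = −4425 kJ

ΔH = −4425 kJ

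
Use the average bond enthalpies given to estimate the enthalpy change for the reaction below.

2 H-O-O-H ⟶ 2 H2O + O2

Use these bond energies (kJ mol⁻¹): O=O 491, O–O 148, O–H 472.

ΔH ≈ −195 kJ

Bonds broken (reactants):
  O–H: 4 × 472 = 1888
  O–O: 2 × 148 = 296
  Σ(broken) = 2184 kJ
Bonds formed (products):
  O–H: 4 × 472 = 1888
  O=O: 1 × 491 = 491
  Σ(formed) = 2379 kJ
ΔH = Σ(broken) − Σ(formed) = 2184 − 2379 = −195 kJ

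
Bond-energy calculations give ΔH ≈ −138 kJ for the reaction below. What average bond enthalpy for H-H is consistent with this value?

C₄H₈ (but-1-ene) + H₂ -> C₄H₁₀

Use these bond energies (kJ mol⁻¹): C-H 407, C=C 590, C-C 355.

Let D be the H-H bond energy.
Σ(broken) = 2×355 + 8×407 + 1×590 + 1×D = 4556 + D
Σ(formed) = 3×355 + 10×407 = 5135
ΔH = Σ(broken) − Σ(formed) = (4556 + D) − (5135) = −579 + D
Setting this equal to −138 kJ gives D = 441 kJ/mol.

D(H-H) ≈ 441 kJ/mol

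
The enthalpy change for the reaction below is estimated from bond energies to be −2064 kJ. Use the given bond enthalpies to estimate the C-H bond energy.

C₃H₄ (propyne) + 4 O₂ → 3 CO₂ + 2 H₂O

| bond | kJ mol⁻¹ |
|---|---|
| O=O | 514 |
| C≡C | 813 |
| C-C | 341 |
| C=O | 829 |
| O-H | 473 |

D(C-H) ≈ 398 kJ/mol

Let D be the C-H bond energy.
Σ(broken) = 1×813 + 1×341 + 4×D + 4×514 = 3210 + 4D
Σ(formed) = 6×829 + 4×473 = 6866
ΔH = Σ(broken) − Σ(formed) = (3210 + 4D) − (6866) = −3656 + 4D
Setting this equal to −2064 kJ gives 4D = 1592, so D = 398 kJ/mol.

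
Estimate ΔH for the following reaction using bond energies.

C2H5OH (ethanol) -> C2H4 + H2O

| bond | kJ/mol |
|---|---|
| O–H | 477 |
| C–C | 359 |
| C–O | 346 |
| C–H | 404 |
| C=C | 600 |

ΔH ≈ +32 kJ

Bonds broken (reactants):
  C–C: 1 × 359 = 359
  C–H: 5 × 404 = 2020
  C–O: 1 × 346 = 346
  O–H: 1 × 477 = 477
  Σ(broken) = 3202 kJ
Bonds formed (products):
  C–H: 4 × 404 = 1616
  C=C: 1 × 600 = 600
  O–H: 2 × 477 = 954
  Σ(formed) = 3170 kJ
ΔH = Σ(broken) − Σ(formed) = 3202 − 3170 = +32 kJ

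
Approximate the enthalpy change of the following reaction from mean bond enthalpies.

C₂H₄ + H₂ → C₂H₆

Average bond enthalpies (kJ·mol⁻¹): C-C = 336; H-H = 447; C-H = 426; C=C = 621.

Bonds broken (reactants):
  C-H: 4 × 426 = 1704
  C=C: 1 × 621 = 621
  H-H: 1 × 447 = 447
  Σ(broken) = 2772 kJ
Bonds formed (products):
  C-C: 1 × 336 = 336
  C-H: 6 × 426 = 2556
  Σ(formed) = 2892 kJ
ΔH = Σ(broken) − Σ(formed) = 2772 − 2892 = −120 kJ

ΔH ≈ −120 kJ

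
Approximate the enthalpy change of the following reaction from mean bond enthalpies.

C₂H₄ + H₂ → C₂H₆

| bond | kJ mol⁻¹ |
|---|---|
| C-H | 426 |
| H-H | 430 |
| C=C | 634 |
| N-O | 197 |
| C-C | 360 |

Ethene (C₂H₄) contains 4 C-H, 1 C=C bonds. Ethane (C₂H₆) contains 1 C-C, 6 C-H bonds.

ΔH ≈ −148 kJ

Bonds broken (reactants):
  C-H: 4 × 426 = 1704
  C=C: 1 × 634 = 634
  H-H: 1 × 430 = 430
  Σ(broken) = 2768 kJ
Bonds formed (products):
  C-C: 1 × 360 = 360
  C-H: 6 × 426 = 2556
  Σ(formed) = 2916 kJ
ΔH = Σ(broken) − Σ(formed) = 2768 − 2916 = −148 kJ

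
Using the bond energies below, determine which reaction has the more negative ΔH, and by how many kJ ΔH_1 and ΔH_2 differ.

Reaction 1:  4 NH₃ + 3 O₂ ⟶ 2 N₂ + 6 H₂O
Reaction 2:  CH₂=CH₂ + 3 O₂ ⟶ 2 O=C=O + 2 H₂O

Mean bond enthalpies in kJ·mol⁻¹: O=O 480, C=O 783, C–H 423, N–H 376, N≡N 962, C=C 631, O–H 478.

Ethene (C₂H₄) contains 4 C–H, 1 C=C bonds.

Reaction 1:
  Bonds broken (reactants):
    N–H: 12 × 376 = 4512
    O=O: 3 × 480 = 1440
    Σ(broken) = 5952 kJ
  Bonds formed (products):
    N≡N: 2 × 962 = 1924
    O–H: 12 × 478 = 5736
    Σ(formed) = 7660 kJ
  ΔH_1 = 5952 − 7660 = −1708 kJ
Reaction 2:
  Bonds broken (reactants):
    C–H: 4 × 423 = 1692
    C=C: 1 × 631 = 631
    O=O: 3 × 480 = 1440
    Σ(broken) = 3763 kJ
  Bonds formed (products):
    C=O: 4 × 783 = 3132
    O–H: 4 × 478 = 1912
    Σ(formed) = 5044 kJ
  ΔH_2 = 3763 − 5044 = −1281 kJ
ΔH_1 − ΔH_2 = −427 kJ, so reaction 1 has the more negative ΔH; |ΔH_1 − ΔH_2| = 427 kJ.

Reaction 1, by 427 kJ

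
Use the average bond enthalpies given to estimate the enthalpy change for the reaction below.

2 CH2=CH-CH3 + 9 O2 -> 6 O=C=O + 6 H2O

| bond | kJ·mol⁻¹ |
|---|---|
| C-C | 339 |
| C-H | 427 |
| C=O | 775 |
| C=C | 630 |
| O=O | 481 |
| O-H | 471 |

ΔH ≈ −3561 kJ

Bonds broken (reactants):
  C-C: 2 × 339 = 678
  C-H: 12 × 427 = 5124
  C=C: 2 × 630 = 1260
  O=O: 9 × 481 = 4329
  Σ(broken) = 11391 kJ
Bonds formed (products):
  C=O: 12 × 775 = 9300
  O-H: 12 × 471 = 5652
  Σ(formed) = 14952 kJ
ΔH = Σ(broken) − Σ(formed) = 11391 − 14952 = −3561 kJ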